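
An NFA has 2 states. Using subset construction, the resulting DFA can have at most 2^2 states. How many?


NFA has 2 states
Subset construction: each DFA state = subset of NFA states
Maximum subsets = 2^2
2^2 = 4

4


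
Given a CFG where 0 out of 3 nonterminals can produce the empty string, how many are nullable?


Nonterminals: {S, A, B}
A nonterminal is nullable if it can derive epsilon
Counting nullable nonterminals: 0
Total nullable = 0

0


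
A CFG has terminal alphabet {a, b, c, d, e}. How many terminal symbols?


Terminal symbols: a, b, c, d, e
Counting each: a (#1), b (#2), c (#3), d (#4), e (#5)
Total = 5

5


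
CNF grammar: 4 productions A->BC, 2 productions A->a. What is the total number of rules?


CNF allows two rule forms:
  A -> BC (binary): 4 rules
  A -> a (terminal): 2 rules
Total = 4 + 2 = 6

6


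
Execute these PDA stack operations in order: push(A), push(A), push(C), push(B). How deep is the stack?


Tracing stack operations:
  push(A) -> stack = [A], depth=1
  push(A) -> stack = [A,A], depth=2
  push(C) -> stack = [A,A,C], depth=3
  push(B) -> stack = [A,A,C,B], depth=4
Final depth = 4

4


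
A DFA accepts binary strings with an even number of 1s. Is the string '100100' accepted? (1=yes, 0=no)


DFA has 2 states: q_even (start, accept=yes) and q_odd
Processing string '100100' character by character:
  Position 0: read '1', 1-count=1 -> q_odd
  Position 1: read '0', 1-count=1 -> q_odd (no change)
  Position 2: read '0', 1-count=1 -> q_odd (no change)
  Position 3: read '1', 1-count=2 -> q_even
  Position 4: read '0', 1-count=2 -> q_even (no change)
  Position 5: read '0', 1-count=2 -> q_even (no change)
Final state: q_even, total 1s = 2 (even); the DFA requires an even count -> accept

1


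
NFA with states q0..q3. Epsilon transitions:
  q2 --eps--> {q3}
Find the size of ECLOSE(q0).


Starting from q0
Initialize closure = {q0}
q0 has no outgoing epsilon transitions -> nothing to add
Final closure: {q0}
Size = 1

1


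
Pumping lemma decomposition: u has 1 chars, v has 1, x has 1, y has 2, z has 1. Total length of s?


|s| = |u| + |v| + |x| + |y| + |z|
= 1 + 1 + 1 + 2 + 1
= 2 + 1 + 3
= 3 + 3
= 6

6


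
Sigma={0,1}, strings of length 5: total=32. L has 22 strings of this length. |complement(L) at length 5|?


Alphabet: {0,1}
String length: 5
Total strings of length 5 = 2^5 = 32
Strings in L = 22
Complement = total - |L|
= 32 - 22
= 10

10


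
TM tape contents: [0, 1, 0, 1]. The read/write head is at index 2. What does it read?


Tape: [0, 1, 0, 1]
Positions: 0 1 2 3
Values:    0 1 0 1
Head at position 2
tape[2] = 0

0


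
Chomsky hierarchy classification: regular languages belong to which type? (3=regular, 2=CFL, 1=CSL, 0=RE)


Chomsky hierarchy levels:
  Type 3: Regular (DFA/NFA/regex)
  Type 2: Context-free (PDA)
  Type 1: Context-sensitive
  Type 0: Recursively enumerable (TM)
'regular' corresponds to Type 3

3


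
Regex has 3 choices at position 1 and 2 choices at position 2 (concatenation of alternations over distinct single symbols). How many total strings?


First group: 3 alternatives
Second group: 2 alternatives
Concatenation: each choice from group 1 pairs with each from group 2
Total = 3 x 2 = 6

6


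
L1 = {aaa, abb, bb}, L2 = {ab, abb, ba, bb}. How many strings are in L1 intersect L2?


L1 = {aaa, abb, bb}
L2 = {ab, abb, ba, bb}
Checking each string in L1 against L2:
  'aaa': in L2? No
  'abb': in L2? Yes
  'bb': in L2? Yes
Intersection = {abb, bb}
|L1 ∩ L2| = 2

2


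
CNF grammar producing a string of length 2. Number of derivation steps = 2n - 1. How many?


Chomsky Normal Form derivation:
String length n = 2
Each step either:
  - Splits a nonterminal into two (n-1 such steps)
  - Converts a nonterminal to terminal (n such steps)
Total = (n-1) + n = 2n - 1
= 2(2) - 1
= 4 - 1
= 3

3


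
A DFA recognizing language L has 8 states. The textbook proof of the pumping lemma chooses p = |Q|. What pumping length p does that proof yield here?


Pumping lemma for regular languages (standard proof):
Take p = |Q|, the number of DFA states.
Any string of length >= |Q| passes through |Q|+1 states while reading its first |Q| symbols,
so by pigeonhole some state repeats, giving the loop that can be pumped.
Here |Q| = 8
Therefore the proof uses p = 8

8


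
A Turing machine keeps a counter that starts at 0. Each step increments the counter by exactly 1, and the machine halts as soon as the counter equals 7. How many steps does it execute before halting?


Counter starts at 0. Counting sequence:
  Step 1: counter = 1
  Step 2: counter = 2
  Step 3: counter = 3
  Step 4: counter = 4
  Step 5: counter = 5
  Step 6: counter = 6
  Step 7: counter = 7
Counter reached 7 -> halt
Total steps = 7

7


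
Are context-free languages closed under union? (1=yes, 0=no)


CFL closure properties:
  Closed under: union, concatenation, Kleene star
  NOT closed under: intersection, complement
Operation 'union' is in closed list -> Yes (closed)

1


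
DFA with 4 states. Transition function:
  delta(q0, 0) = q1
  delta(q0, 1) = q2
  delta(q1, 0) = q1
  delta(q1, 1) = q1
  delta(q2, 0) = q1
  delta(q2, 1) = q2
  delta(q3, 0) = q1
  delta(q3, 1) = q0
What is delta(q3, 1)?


Looking up transition function:
delta(q3, 1) in the table
Row: q3, Column: 1
Result: q0

q0


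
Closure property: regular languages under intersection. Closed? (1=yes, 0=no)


Regular languages are closed under:
- Union (DFA product construction)
- Intersection (DFA product construction)
- Complement (swap accept/reject states)
- Concatenation (NFA construction)
- Kleene star (NFA construction)
intersection is in this list
Therefore: closed

1


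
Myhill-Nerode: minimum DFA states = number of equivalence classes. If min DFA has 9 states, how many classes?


Myhill-Nerode theorem:
Number of equivalence classes = number of states in minimal DFA
Minimal DFA states = 9
Therefore equivalence classes = 9

9


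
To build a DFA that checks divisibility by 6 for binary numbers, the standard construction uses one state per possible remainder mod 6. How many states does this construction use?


Divisibility by 6 is tracked via the remainder mod 6: 0, 1, ..., 5
The construction assigns one state to each remainder
Number of remainders = 6

6


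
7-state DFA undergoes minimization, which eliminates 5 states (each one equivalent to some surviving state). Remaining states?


Original DFA: 7 states
Redundant states removed: 5
Minimized states = original - removed
= 7 - 5
= 2

2


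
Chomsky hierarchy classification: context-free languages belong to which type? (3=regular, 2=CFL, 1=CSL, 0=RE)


Chomsky hierarchy levels:
  Type 3: Regular (DFA/NFA/regex)
  Type 2: Context-free (PDA)
  Type 1: Context-sensitive
  Type 0: Recursively enumerable (TM)
'context-free' corresponds to Type 2

2


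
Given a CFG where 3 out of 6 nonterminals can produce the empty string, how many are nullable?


Nonterminals: {S, A, B, C, D, E}
A nonterminal is nullable if it can derive epsilon
Counting nullable nonterminals: 3
Total nullable = 3

3


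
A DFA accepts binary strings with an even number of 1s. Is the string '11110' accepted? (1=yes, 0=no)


DFA has 2 states: q_even (start, accept=yes) and q_odd
Processing string '11110' character by character:
  Position 0: read '1', 1-count=1 -> q_odd
  Position 1: read '1', 1-count=2 -> q_even
  Position 2: read '1', 1-count=3 -> q_odd
  Position 3: read '1', 1-count=4 -> q_even
  Position 4: read '0', 1-count=4 -> q_even (no change)
Final state: q_even, total 1s = 4 (even); the DFA requires an even count -> accept

1


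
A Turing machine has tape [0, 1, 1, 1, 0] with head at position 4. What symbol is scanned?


Tape: [0, 1, 1, 1, 0]
Positions: 0 1 2 3 4
Values:    0 1 1 1 0
Head at position 4
tape[4] = 0

0


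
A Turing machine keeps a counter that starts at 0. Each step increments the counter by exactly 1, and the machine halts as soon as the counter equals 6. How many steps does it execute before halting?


Counter starts at 0. Counting sequence:
  Step 1: counter = 1
  Step 2: counter = 2
  Step 3: counter = 3
  Step 4: counter = 4
  Step 5: counter = 5
  Step 6: counter = 6
Counter reached 6 -> halt
Total steps = 6

6


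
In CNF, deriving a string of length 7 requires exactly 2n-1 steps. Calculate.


Chomsky Normal Form derivation:
String length n = 7
Each step either:
  - Splits a nonterminal into two (n-1 such steps)
  - Converts a nonterminal to terminal (n such steps)
Total = (n-1) + n = 2n - 1
= 2(7) - 1
= 14 - 1
= 13

13


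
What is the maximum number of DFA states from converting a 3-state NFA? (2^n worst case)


NFA has 3 states
Subset construction: each DFA state = subset of NFA states
Maximum subsets = 2^3
2^3 = 8

8


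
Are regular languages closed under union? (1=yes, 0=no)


Regular languages are closed under:
- Union (DFA product construction)
- Intersection (DFA product construction)
- Complement (swap accept/reject states)
- Concatenation (NFA construction)
- Kleene star (NFA construction)
union is in this list
Therefore: closed

1


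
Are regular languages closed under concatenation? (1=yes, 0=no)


Regular languages are closed under all standard operations:
- Union: Yes (product construction)
- Intersection: Yes (product construction)
- Complement: Yes (swap accept/reject)
- Concatenation: Yes (NFA construction)
Operation: concatenation -> Closed

1


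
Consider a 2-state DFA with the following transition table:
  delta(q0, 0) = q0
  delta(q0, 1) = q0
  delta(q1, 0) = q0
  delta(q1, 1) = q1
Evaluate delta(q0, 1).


Looking up transition function:
delta(q0, 1) in the table
Row: q0, Column: 1
Result: q0

q0


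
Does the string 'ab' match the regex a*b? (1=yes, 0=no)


Pattern: a*b
String: 'ab'
Pattern requires: zero or more 'a's followed by exactly one 'b'
Found 1 leading 'a's
Remaining: 'b'
Remaining is exactly 'b' -> match
Result: 1

1


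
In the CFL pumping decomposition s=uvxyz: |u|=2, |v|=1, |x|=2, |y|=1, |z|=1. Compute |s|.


|s| = |u| + |v| + |x| + |y| + |z|
= 2 + 1 + 2 + 1 + 1
= 3 + 2 + 2
= 5 + 2
= 7

7


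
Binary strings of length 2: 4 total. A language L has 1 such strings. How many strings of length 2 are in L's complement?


Alphabet: {0,1}
String length: 2
Total strings of length 2 = 2^2 = 4
Strings in L = 1
Complement = total - |L|
= 4 - 1
= 3

3


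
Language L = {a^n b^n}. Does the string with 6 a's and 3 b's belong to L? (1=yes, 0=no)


Language requires equal numbers of a's and b's
PDA pushes for each 'a', pops for each 'b'
Number of a's = 6
Number of b's = 3
6 != 3 -> Reject

0


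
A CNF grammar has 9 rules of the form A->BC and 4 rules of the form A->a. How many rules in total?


CNF allows two rule forms:
  A -> BC (binary): 9 rules
  A -> a (terminal): 4 rules
Total = 9 + 4 = 13

13


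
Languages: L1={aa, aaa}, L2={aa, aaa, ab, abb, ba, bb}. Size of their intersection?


L1 = {aa, aaa}
L2 = {aa, aaa, ab, abb, ba, bb}
Checking each string in L1 against L2:
  'aa': in L2? Yes
  'aaa': in L2? Yes
Intersection = {aa, aaa}
|L1 ∩ L2| = 2

2


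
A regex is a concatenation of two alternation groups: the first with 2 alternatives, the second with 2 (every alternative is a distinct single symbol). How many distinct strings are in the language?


First group: 2 alternatives
Second group: 2 alternatives
Concatenation: each choice from group 1 pairs with each from group 2
Total = 2 x 2 = 4

4


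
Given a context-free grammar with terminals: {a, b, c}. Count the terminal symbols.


Terminal symbols: a, b, c
Counting each: a (#1), b (#2), c (#3)
Total = 3

3


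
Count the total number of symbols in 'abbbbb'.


String: 'abbbbb'
Counting characters:
  'a' appears 1 time(s)
  'b' appears 5 time(s)
Total length = 1 + 5 = 6

6


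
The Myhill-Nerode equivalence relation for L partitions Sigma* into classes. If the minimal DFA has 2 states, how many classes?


Myhill-Nerode theorem:
Number of equivalence classes = number of states in minimal DFA
Minimal DFA states = 2
Therefore equivalence classes = 2

2


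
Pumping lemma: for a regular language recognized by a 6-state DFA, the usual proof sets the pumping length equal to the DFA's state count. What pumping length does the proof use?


Pumping lemma for regular languages (standard proof):
Take p = |Q|, the number of DFA states.
Any string of length >= |Q| passes through |Q|+1 states while reading its first |Q| symbols,
so by pigeonhole some state repeats, giving the loop that can be pumped.
Here |Q| = 6
Therefore the proof uses p = 6

6


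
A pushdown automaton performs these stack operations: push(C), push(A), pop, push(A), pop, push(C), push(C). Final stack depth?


Tracing stack operations:
  push(C) -> stack = [C], depth=1
  push(A) -> stack = [C,A], depth=2
  pop -> removed A, stack = [C], depth=1
  push(A) -> stack = [C,A], depth=2
  pop -> removed A, stack = [C], depth=1
  push(C) -> stack = [C,C], depth=2
  push(C) -> stack = [C,C,C], depth=3
Final depth = 3

3


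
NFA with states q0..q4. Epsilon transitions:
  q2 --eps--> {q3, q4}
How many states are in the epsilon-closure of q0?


Starting from q0
Initialize closure = {q0}
q0 has no outgoing epsilon transitions -> nothing to add
Final closure: {q0}
Size = 1

1


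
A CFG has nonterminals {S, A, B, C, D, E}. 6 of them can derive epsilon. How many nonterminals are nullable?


Nonterminals: {S, A, B, C, D, E}
A nonterminal is nullable if it can derive epsilon
Counting nullable nonterminals: 6
Total nullable = 6

6


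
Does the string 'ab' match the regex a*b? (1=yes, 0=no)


Pattern: a*b
String: 'ab'
Pattern requires: zero or more 'a's followed by exactly one 'b'
Found 1 leading 'a's
Remaining: 'b'
Remaining is exactly 'b' -> match
Result: 1

1


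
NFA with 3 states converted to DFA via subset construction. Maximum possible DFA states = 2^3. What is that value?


NFA has 3 states
Subset construction: each DFA state = subset of NFA states
Maximum subsets = 2^3
2^3 = 8

8


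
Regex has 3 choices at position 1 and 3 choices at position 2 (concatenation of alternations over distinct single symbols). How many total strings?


First group: 3 alternatives
Second group: 3 alternatives
Concatenation: each choice from group 1 pairs with each from group 2
Total = 3 x 3 = 9

9


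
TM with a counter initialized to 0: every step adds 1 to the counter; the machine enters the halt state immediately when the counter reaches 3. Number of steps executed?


Counter starts at 0. Counting sequence:
  Step 1: counter = 1
  Step 2: counter = 2
  Step 3: counter = 3
Counter reached 3 -> halt
Total steps = 3

3


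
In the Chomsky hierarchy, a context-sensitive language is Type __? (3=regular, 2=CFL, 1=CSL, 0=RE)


Chomsky hierarchy levels:
  Type 3: Regular (DFA/NFA/regex)
  Type 2: Context-free (PDA)
  Type 1: Context-sensitive
  Type 0: Recursively enumerable (TM)
'context-sensitive' corresponds to Type 1

1


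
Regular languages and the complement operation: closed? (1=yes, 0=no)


Regular languages are closed under all standard operations:
- Union: Yes (product construction)
- Intersection: Yes (product construction)
- Complement: Yes (swap accept/reject)
- Concatenation: Yes (NFA construction)
Operation: complement -> Closed

1


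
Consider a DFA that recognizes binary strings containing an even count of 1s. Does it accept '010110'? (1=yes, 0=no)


DFA has 2 states: q_even (start, accept=yes) and q_odd
Processing string '010110' character by character:
  Position 0: read '0', 1-count=0 -> q_even (no change)
  Position 1: read '1', 1-count=1 -> q_odd
  Position 2: read '0', 1-count=1 -> q_odd (no change)
  Position 3: read '1', 1-count=2 -> q_even
  Position 4: read '1', 1-count=3 -> q_odd
  Position 5: read '0', 1-count=3 -> q_odd (no change)
Final state: q_odd, total 1s = 3 (odd); the DFA requires an even count -> reject

0


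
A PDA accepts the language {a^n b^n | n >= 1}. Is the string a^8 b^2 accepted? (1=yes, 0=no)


Language requires equal numbers of a's and b's
PDA pushes for each 'a', pops for each 'b'
Number of a's = 8
Number of b's = 2
8 != 2 -> Reject

0


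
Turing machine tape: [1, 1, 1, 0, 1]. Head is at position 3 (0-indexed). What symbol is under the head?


Tape: [1, 1, 1, 0, 1]
Positions: 0 1 2 3 4
Values:    1 1 1 0 1
Head at position 3
tape[3] = 0

0


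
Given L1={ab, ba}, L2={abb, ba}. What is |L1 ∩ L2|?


L1 = {ab, ba}
L2 = {abb, ba}
Checking each string in L1 against L2:
  'ab': in L2? No
  'ba': in L2? Yes
Intersection = {ba}
|L1 ∩ L2| = 1

1


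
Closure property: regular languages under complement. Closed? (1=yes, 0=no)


Regular languages are closed under:
- Union (DFA product construction)
- Intersection (DFA product construction)
- Complement (swap accept/reject states)
- Concatenation (NFA construction)
- Kleene star (NFA construction)
complement is in this list
Therefore: closed

1


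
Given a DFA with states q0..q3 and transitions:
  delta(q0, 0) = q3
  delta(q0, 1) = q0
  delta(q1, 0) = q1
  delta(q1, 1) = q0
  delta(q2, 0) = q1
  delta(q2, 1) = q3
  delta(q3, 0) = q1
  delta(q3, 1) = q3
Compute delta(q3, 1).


Looking up transition function:
delta(q3, 1) in the table
Row: q3, Column: 1
Result: q3

q3


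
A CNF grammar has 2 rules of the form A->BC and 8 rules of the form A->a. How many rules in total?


CNF allows two rule forms:
  A -> BC (binary): 2 rules
  A -> a (terminal): 8 rules
Total = 2 + 8 = 10

10


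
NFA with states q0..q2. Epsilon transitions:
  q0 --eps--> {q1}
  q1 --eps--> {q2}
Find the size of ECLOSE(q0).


Starting from q0
Initialize closure = {q0}
Follow epsilon from q0 -> add q1
Follow epsilon from q1 -> add q2
Final closure: {q0, q1, q2}
Size = 3

3


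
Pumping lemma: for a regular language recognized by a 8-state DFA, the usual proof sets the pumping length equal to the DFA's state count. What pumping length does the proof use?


Pumping lemma for regular languages (standard proof):
Take p = |Q|, the number of DFA states.
Any string of length >= |Q| passes through |Q|+1 states while reading its first |Q| symbols,
so by pigeonhole some state repeats, giving the loop that can be pumped.
Here |Q| = 8
Therefore the proof uses p = 8

8


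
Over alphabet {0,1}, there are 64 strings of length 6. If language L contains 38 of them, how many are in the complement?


Alphabet: {0,1}
String length: 6
Total strings of length 6 = 2^6 = 64
Strings in L = 38
Complement = total - |L|
= 64 - 38
= 26

26


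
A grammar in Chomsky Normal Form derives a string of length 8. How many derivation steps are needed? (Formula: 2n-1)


Chomsky Normal Form derivation:
String length n = 8
Each step either:
  - Splits a nonterminal into two (n-1 such steps)
  - Converts a nonterminal to terminal (n such steps)
Total = (n-1) + n = 2n - 1
= 2(8) - 1
= 16 - 1
= 15

15


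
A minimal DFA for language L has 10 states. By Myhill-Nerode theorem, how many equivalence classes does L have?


Myhill-Nerode theorem:
Number of equivalence classes = number of states in minimal DFA
Minimal DFA states = 10
Therefore equivalence classes = 10

10


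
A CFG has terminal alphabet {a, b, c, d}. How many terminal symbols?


Terminal symbols: a, b, c, d
Counting each: a (#1), b (#2), c (#3), d (#4)
Total = 4

4


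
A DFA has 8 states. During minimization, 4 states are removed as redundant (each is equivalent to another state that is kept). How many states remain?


Original DFA: 8 states
Redundant states removed: 4
Minimized states = original - removed
= 8 - 4
= 4

4


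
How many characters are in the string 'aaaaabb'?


String: 'aaaaabb'
Counting characters:
  'a' appears 5 time(s)
  'b' appears 2 time(s)
Total length = 5 + 2 = 7

7


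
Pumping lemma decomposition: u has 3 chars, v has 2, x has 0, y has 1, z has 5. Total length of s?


|s| = |u| + |v| + |x| + |y| + |z|
= 3 + 2 + 0 + 1 + 5
= 5 + 0 + 6
= 5 + 6
= 11

11


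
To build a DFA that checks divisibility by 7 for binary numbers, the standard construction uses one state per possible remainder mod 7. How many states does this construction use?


Divisibility by 7 is tracked via the remainder mod 7: 0, 1, ..., 6
The construction assigns one state to each remainder
Number of remainders = 7

7


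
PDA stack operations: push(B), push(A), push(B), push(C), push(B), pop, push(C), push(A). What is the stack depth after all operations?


Tracing stack operations:
  push(B) -> stack = [B], depth=1
  push(A) -> stack = [B,A], depth=2
  push(B) -> stack = [B,A,B], depth=3
  push(C) -> stack = [B,A,B,C], depth=4
  push(B) -> stack = [B,A,B,C,B], depth=5
  pop -> removed B, stack = [B,A,B,C], depth=4
  push(C) -> stack = [B,A,B,C,C], depth=5
  push(A) -> stack = [B,A,B,C,C,A], depth=6
Final depth = 6

6


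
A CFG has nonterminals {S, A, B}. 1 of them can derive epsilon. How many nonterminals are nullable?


Nonterminals: {S, A, B}
A nonterminal is nullable if it can derive epsilon
Counting nullable nonterminals: 1
Total nullable = 1

1


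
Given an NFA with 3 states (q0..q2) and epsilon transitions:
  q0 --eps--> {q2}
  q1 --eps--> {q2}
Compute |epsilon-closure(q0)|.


Starting from q0
Initialize closure = {q0}
Follow epsilon from q0 -> add q2
Final closure: {q0, q2}
Size = 2

2


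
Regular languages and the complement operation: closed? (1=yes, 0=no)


Regular languages are closed under all standard operations:
- Union: Yes (product construction)
- Intersection: Yes (product construction)
- Complement: Yes (swap accept/reject)
- Concatenation: Yes (NFA construction)
Operation: complement -> Closed

1


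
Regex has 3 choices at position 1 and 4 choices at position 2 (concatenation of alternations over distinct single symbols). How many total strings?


First group: 3 alternatives
Second group: 4 alternatives
Concatenation: each choice from group 1 pairs with each from group 2
Total = 3 x 4 = 12

12


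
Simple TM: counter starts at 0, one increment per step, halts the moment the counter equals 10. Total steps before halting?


Counter starts at 0. Counting sequence:
  Step 1: counter = 1
  Step 2: counter = 2
  Step 3: counter = 3
  Step 4: counter = 4
  Step 5: counter = 5
  Step 6: counter = 6
  ...
  Step 10: counter = 10
Counter reached 10 -> halt
Total steps = 10

10


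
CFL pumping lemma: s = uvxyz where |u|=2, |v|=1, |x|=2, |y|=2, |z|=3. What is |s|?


|s| = |u| + |v| + |x| + |y| + |z|
= 2 + 1 + 2 + 2 + 3
= 3 + 2 + 5
= 5 + 5
= 10

10


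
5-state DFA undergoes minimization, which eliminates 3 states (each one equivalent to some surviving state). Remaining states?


Original DFA: 5 states
Redundant states removed: 3
Minimized states = original - removed
= 5 - 3
= 2

2


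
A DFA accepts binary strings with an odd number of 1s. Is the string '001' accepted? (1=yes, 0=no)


DFA has 2 states: q_even (start, accept=no) and q_odd
Processing string '001' character by character:
  Position 0: read '0', 1-count=0 -> q_even (no change)
  Position 1: read '0', 1-count=0 -> q_even (no change)
  Position 2: read '1', 1-count=1 -> q_odd
Final state: q_odd, total 1s = 1 (odd); the DFA requires an odd count -> accept

1


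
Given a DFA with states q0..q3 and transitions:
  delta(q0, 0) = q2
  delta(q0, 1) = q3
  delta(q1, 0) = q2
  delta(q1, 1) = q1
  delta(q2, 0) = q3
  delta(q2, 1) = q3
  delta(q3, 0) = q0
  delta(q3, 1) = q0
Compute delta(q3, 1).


Looking up transition function:
delta(q3, 1) in the table
Row: q3, Column: 1
Result: q0

q0


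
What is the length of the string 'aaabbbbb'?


String: 'aaabbbbb'
Counting characters:
  'a' appears 3 time(s)
  'b' appears 5 time(s)
Total length = 3 + 5 = 8

8


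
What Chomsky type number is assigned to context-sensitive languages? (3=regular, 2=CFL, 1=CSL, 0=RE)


Chomsky hierarchy levels:
  Type 3: Regular (DFA/NFA/regex)
  Type 2: Context-free (PDA)
  Type 1: Context-sensitive
  Type 0: Recursively enumerable (TM)
'context-sensitive' corresponds to Type 1

1


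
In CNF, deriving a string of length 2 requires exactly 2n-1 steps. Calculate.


Chomsky Normal Form derivation:
String length n = 2
Each step either:
  - Splits a nonterminal into two (n-1 such steps)
  - Converts a nonterminal to terminal (n such steps)
Total = (n-1) + n = 2n - 1
= 2(2) - 1
= 4 - 1
= 3

3


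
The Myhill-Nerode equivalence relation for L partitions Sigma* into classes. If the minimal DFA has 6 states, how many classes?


Myhill-Nerode theorem:
Number of equivalence classes = number of states in minimal DFA
Minimal DFA states = 6
Therefore equivalence classes = 6

6


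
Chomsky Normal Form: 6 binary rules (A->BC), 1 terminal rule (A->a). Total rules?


CNF allows two rule forms:
  A -> BC (binary): 6 rules
  A -> a (terminal): 1 rule
Total = 6 + 1 = 7

7


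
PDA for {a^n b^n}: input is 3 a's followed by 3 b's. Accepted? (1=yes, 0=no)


Language requires equal numbers of a's and b's
PDA pushes for each 'a', pops for each 'b'
Number of a's = 3
Number of b's = 3
3 == 3 -> Accept

1


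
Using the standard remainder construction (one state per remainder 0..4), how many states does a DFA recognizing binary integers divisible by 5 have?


Divisibility by 5 is tracked via the remainder mod 5: 0, 1, ..., 4
The construction assigns one state to each remainder
Number of remainders = 5

5


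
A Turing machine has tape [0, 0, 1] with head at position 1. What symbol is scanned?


Tape: [0, 0, 1]
Positions: 0 1 2
Values:    0 0 1
Head at position 1
tape[1] = 0

0


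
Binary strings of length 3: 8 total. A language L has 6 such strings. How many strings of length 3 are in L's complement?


Alphabet: {0,1}
String length: 3
Total strings of length 3 = 2^3 = 8
Strings in L = 6
Complement = total - |L|
= 8 - 6
= 2

2


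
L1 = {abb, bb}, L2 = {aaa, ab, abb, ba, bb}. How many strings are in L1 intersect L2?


L1 = {abb, bb}
L2 = {aaa, ab, abb, ba, bb}
Checking each string in L1 against L2:
  'abb': in L2? Yes
  'bb': in L2? Yes
Intersection = {abb, bb}
|L1 ∩ L2| = 2

2


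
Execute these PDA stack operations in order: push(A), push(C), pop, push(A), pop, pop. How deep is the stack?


Tracing stack operations:
  push(A) -> stack = [A], depth=1
  push(C) -> stack = [A,C], depth=2
  pop -> removed C, stack = [A], depth=1
  push(A) -> stack = [A,A], depth=2
  pop -> removed A, stack = [A], depth=1
  pop -> removed A, stack = [], depth=0
Final depth = 0

0


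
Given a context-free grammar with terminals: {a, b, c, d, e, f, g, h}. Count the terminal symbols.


Terminal symbols: a, b, c, d, e, f, g, h
Counting each: a (#1), b (#2), c (#3), d (#4), e (#5), f (#6), g (#7), h (#8)
Total = 8

8


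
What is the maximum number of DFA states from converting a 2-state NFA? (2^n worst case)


NFA has 2 states
Subset construction: each DFA state = subset of NFA states
Maximum subsets = 2^2
2^2 = 4

4


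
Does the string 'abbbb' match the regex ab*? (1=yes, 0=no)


Pattern: ab*
String: 'abbbb'
Pattern requires: exactly one 'a' followed by zero or more 'b's
First char is 'a' -> OK
Rest 'bbbb': all b's? Yes
Result: 1

1


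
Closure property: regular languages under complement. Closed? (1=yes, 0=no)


Regular languages are closed under:
- Union (DFA product construction)
- Intersection (DFA product construction)
- Complement (swap accept/reject states)
- Concatenation (NFA construction)
- Kleene star (NFA construction)
complement is in this list
Therefore: closed

1


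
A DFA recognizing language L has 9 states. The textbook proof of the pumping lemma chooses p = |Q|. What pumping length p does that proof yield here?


Pumping lemma for regular languages (standard proof):
Take p = |Q|, the number of DFA states.
Any string of length >= |Q| passes through |Q|+1 states while reading its first |Q| symbols,
so by pigeonhole some state repeats, giving the loop that can be pumped.
Here |Q| = 9
Therefore the proof uses p = 9

9


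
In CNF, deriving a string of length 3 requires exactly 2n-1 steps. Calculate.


Chomsky Normal Form derivation:
String length n = 3
Each step either:
  - Splits a nonterminal into two (n-1 such steps)
  - Converts a nonterminal to terminal (n such steps)
Total = (n-1) + n = 2n - 1
= 2(3) - 1
= 6 - 1
= 5

5


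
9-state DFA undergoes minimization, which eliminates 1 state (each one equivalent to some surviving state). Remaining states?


Original DFA: 9 states
Redundant states removed: 1
Minimized states = original - removed
= 9 - 1
= 8

8


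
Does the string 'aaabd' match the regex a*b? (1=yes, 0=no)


Pattern: a*b
String: 'aaabd'
Pattern requires: zero or more 'a's followed by exactly one 'b'
Found 3 leading 'a's
Remaining: 'bd'
Remaining is not 'b' -> no match
Result: 0

0


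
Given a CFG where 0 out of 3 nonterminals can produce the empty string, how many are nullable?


Nonterminals: {S, A, B}
A nonterminal is nullable if it can derive epsilon
Counting nullable nonterminals: 0
Total nullable = 0

0


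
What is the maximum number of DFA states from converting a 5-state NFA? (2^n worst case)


NFA has 5 states
Subset construction: each DFA state = subset of NFA states
Maximum subsets = 2^5
2^5 = 32

32


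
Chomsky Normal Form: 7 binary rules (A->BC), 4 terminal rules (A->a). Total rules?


CNF allows two rule forms:
  A -> BC (binary): 7 rules
  A -> a (terminal): 4 rules
Total = 7 + 4 = 11

11


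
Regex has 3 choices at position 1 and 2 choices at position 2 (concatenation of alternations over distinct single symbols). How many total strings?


First group: 3 alternatives
Second group: 2 alternatives
Concatenation: each choice from group 1 pairs with each from group 2
Total = 3 x 2 = 6

6


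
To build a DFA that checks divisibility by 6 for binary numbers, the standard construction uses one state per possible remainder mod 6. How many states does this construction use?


Divisibility by 6 is tracked via the remainder mod 6: 0, 1, ..., 5
The construction assigns one state to each remainder
Number of remainders = 6

6


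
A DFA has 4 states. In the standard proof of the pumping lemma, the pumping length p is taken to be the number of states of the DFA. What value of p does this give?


Pumping lemma for regular languages (standard proof):
Take p = |Q|, the number of DFA states.
Any string of length >= |Q| passes through |Q|+1 states while reading its first |Q| symbols,
so by pigeonhole some state repeats, giving the loop that can be pumped.
Here |Q| = 4
Therefore the proof uses p = 4

4


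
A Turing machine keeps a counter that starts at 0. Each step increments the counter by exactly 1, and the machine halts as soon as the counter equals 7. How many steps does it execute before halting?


Counter starts at 0. Counting sequence:
  Step 1: counter = 1
  Step 2: counter = 2
  Step 3: counter = 3
  Step 4: counter = 4
  Step 5: counter = 5
  Step 6: counter = 6
  Step 7: counter = 7
Counter reached 7 -> halt
Total steps = 7

7


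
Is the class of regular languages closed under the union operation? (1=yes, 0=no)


Regular languages are closed under:
- Union (DFA product construction)
- Intersection (DFA product construction)
- Complement (swap accept/reject states)
- Concatenation (NFA construction)
- Kleene star (NFA construction)
union is in this list
Therefore: closed

1


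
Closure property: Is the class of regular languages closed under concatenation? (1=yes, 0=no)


Regular languages are closed under all standard operations:
- Union: Yes (product construction)
- Intersection: Yes (product construction)
- Complement: Yes (swap accept/reject)
- Concatenation: Yes (NFA construction)
Operation: concatenation -> Closed

1


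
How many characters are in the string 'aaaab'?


String: 'aaaab'
Counting characters:
  'a' appears 4 time(s)
  'b' appears 1 time(s)
Total length = 4 + 1 = 5

5


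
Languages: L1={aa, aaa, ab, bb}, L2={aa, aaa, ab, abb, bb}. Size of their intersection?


L1 = {aa, aaa, ab, bb}
L2 = {aa, aaa, ab, abb, bb}
Checking each string in L1 against L2:
  'aa': in L2? Yes
  'aaa': in L2? Yes
  'ab': in L2? Yes
  'bb': in L2? Yes
Intersection = {aa, aaa, ab, bb}
|L1 ∩ L2| = 4

4


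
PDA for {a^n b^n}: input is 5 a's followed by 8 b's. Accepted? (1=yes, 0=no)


Language requires equal numbers of a's and b's
PDA pushes for each 'a', pops for each 'b'
Number of a's = 5
Number of b's = 8
5 != 8 -> Reject

0


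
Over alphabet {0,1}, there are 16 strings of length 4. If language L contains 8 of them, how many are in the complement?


Alphabet: {0,1}
String length: 4
Total strings of length 4 = 2^4 = 16
Strings in L = 8
Complement = total - |L|
= 16 - 8
= 8

8


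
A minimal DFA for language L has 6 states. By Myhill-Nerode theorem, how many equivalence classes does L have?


Myhill-Nerode theorem:
Number of equivalence classes = number of states in minimal DFA
Minimal DFA states = 6
Therefore equivalence classes = 6

6


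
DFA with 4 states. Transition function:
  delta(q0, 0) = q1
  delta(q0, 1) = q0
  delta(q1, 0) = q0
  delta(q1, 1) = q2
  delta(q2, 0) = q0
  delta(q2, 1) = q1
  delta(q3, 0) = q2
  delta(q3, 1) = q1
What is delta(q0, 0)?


Looking up transition function:
delta(q0, 0) in the table
Row: q0, Column: 0
Result: q1

q1


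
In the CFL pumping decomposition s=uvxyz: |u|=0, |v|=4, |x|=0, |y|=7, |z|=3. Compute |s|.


|s| = |u| + |v| + |x| + |y| + |z|
= 0 + 4 + 0 + 7 + 3
= 4 + 0 + 10
= 4 + 10
= 14

14


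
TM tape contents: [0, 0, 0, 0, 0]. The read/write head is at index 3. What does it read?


Tape: [0, 0, 0, 0, 0]
Positions: 0 1 2 3 4
Values:    0 0 0 0 0
Head at position 3
tape[3] = 0

0


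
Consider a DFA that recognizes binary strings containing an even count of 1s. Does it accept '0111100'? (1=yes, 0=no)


DFA has 2 states: q_even (start, accept=yes) and q_odd
Processing string '0111100' character by character:
  Position 0: read '0', 1-count=0 -> q_even (no change)
  Position 1: read '1', 1-count=1 -> q_odd
  Position 2: read '1', 1-count=2 -> q_even
  Position 3: read '1', 1-count=3 -> q_odd
  Position 4: read '1', 1-count=4 -> q_even
  Position 5: read '0', 1-count=4 -> q_even (no change)
  Position 6: read '0', 1-count=4 -> q_even (no change)
Final state: q_even, total 1s = 4 (even); the DFA requires an even count -> accept

1


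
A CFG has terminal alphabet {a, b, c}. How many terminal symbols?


Terminal symbols: a, b, c
Counting each: a (#1), b (#2), c (#3)
Total = 3

3


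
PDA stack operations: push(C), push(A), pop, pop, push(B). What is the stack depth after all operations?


Tracing stack operations:
  push(C) -> stack = [C], depth=1
  push(A) -> stack = [C,A], depth=2
  pop -> removed A, stack = [C], depth=1
  pop -> removed C, stack = [], depth=0
  push(B) -> stack = [B], depth=1
Final depth = 1

1


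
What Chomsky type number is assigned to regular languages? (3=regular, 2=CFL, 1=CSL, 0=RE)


Chomsky hierarchy levels:
  Type 3: Regular (DFA/NFA/regex)
  Type 2: Context-free (PDA)
  Type 1: Context-sensitive
  Type 0: Recursively enumerable (TM)
'regular' corresponds to Type 3

3


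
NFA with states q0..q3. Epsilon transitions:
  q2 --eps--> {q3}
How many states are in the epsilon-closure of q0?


Starting from q0
Initialize closure = {q0}
q0 has no outgoing epsilon transitions -> nothing to add
Final closure: {q0}
Size = 1

1


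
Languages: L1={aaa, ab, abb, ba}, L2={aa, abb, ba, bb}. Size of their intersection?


L1 = {aaa, ab, abb, ba}
L2 = {aa, abb, ba, bb}
Checking each string in L1 against L2:
  'aaa': in L2? No
  'ab': in L2? No
  'abb': in L2? Yes
  'ba': in L2? Yes
Intersection = {abb, ba}
|L1 ∩ L2| = 2

2


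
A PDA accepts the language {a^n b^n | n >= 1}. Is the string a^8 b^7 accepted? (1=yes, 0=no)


Language requires equal numbers of a's and b's
PDA pushes for each 'a', pops for each 'b'
Number of a's = 8
Number of b's = 7
8 != 7 -> Reject

0


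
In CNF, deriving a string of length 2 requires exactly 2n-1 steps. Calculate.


Chomsky Normal Form derivation:
String length n = 2
Each step either:
  - Splits a nonterminal into two (n-1 such steps)
  - Converts a nonterminal to terminal (n such steps)
Total = (n-1) + n = 2n - 1
= 2(2) - 1
= 4 - 1
= 3

3


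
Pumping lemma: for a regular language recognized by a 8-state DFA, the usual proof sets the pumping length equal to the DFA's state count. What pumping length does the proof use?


Pumping lemma for regular languages (standard proof):
Take p = |Q|, the number of DFA states.
Any string of length >= |Q| passes through |Q|+1 states while reading its first |Q| symbols,
so by pigeonhole some state repeats, giving the loop that can be pumped.
Here |Q| = 8
Therefore the proof uses p = 8

8


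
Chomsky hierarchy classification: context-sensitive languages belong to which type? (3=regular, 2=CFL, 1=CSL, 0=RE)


Chomsky hierarchy levels:
  Type 3: Regular (DFA/NFA/regex)
  Type 2: Context-free (PDA)
  Type 1: Context-sensitive
  Type 0: Recursively enumerable (TM)
'context-sensitive' corresponds to Type 1

1


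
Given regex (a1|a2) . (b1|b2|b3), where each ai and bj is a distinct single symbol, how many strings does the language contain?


First group: 2 alternatives
Second group: 3 alternatives
Concatenation: each choice from group 1 pairs with each from group 2
Total = 2 x 3 = 6

6


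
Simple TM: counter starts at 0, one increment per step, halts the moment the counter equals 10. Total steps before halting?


Counter starts at 0. Counting sequence:
  Step 1: counter = 1
  Step 2: counter = 2
  Step 3: counter = 3
  Step 4: counter = 4
  Step 5: counter = 5
  Step 6: counter = 6
  ...
  Step 10: counter = 10
Counter reached 10 -> halt
Total steps = 10

10


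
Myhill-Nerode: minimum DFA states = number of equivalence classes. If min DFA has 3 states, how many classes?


Myhill-Nerode theorem:
Number of equivalence classes = number of states in minimal DFA
Minimal DFA states = 3
Therefore equivalence classes = 3

3


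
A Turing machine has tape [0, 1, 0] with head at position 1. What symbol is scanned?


Tape: [0, 1, 0]
Positions: 0 1 2
Values:    0 1 0
Head at position 1
tape[1] = 1

1


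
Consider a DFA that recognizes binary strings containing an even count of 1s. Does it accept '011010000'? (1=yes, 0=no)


DFA has 2 states: q_even (start, accept=yes) and q_odd
Processing string '011010000' character by character:
  Position 0: read '0', 1-count=0 -> q_even (no change)
  Position 1: read '1', 1-count=1 -> q_odd
  Position 2: read '1', 1-count=2 -> q_even
  Position 3: read '0', 1-count=2 -> q_even (no change)
  Position 4: read '1', 1-count=3 -> q_odd
  Position 5: read '0', 1-count=3 -> q_odd (no change)
  Position 6: read '0', 1-count=3 -> q_odd (no change)
  Position 7: read '0', 1-count=3 -> q_odd (no change)
  Position 8: read '0', 1-count=3 -> q_odd (no change)
Final state: q_odd, total 1s = 3 (odd); the DFA requires an even count -> reject

0


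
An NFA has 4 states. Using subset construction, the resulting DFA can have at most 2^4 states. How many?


NFA has 4 states
Subset construction: each DFA state = subset of NFA states
Maximum subsets = 2^4
2^4 = 16

16


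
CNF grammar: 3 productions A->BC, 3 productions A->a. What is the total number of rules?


CNF allows two rule forms:
  A -> BC (binary): 3 rules
  A -> a (terminal): 3 rules
Total = 3 + 3 = 6

6


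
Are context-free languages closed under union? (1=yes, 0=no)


CFL closure properties:
  Closed under: union, concatenation, Kleene star
  NOT closed under: intersection, complement
Operation 'union' is in closed list -> Yes (closed)

1


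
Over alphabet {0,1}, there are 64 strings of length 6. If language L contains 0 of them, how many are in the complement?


Alphabet: {0,1}
String length: 6
Total strings of length 6 = 2^6 = 64
Strings in L = 0
Complement = total - |L|
= 64 - 0
= 64

64
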